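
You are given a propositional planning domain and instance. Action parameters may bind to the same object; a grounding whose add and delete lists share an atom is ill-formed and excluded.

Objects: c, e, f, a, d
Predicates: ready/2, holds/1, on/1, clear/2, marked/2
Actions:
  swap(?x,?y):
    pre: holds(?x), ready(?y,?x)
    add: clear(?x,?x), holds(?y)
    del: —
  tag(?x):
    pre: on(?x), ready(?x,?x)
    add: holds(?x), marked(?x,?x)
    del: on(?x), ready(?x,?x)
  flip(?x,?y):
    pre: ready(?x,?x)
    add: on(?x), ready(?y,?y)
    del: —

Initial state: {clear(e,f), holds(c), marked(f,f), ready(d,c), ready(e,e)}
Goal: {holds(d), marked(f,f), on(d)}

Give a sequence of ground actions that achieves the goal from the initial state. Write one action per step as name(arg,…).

1. swap(c,d)  →  {clear(c,c), clear(e,f), holds(c), holds(d), marked(f,f), ready(d,c), ready(e,e)}
2. flip(e,d)  →  {clear(c,c), clear(e,f), holds(c), holds(d), marked(f,f), on(e), ready(d,c), ready(d,d), ready(e,e)}
3. flip(d,c)  →  {clear(c,c), clear(e,f), holds(c), holds(d), marked(f,f), on(d), on(e), ready(c,c), ready(d,c), ready(d,d), ready(e,e)}

swap(c,d); flip(e,d); flip(d,c)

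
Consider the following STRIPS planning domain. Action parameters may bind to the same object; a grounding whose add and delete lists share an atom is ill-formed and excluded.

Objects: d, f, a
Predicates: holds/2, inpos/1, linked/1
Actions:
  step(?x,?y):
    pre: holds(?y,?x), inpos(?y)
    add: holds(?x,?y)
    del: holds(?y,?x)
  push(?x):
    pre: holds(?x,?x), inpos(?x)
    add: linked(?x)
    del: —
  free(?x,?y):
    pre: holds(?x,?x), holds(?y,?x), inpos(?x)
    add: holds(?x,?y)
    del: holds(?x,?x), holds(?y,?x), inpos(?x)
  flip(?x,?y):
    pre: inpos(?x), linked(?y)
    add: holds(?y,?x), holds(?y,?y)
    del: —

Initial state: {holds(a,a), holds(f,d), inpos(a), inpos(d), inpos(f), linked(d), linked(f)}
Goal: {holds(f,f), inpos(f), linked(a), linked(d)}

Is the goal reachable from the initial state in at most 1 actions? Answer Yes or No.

1. push(a)  →  {holds(a,a), holds(f,d), inpos(a), inpos(d), inpos(f), linked(a), linked(d), linked(f)}
2. flip(d,f)  →  {holds(a,a), holds(f,d), holds(f,f), inpos(a), inpos(d), inpos(f), linked(a), linked(d), linked(f)}
optimal plan length = 2; 2 > 1

No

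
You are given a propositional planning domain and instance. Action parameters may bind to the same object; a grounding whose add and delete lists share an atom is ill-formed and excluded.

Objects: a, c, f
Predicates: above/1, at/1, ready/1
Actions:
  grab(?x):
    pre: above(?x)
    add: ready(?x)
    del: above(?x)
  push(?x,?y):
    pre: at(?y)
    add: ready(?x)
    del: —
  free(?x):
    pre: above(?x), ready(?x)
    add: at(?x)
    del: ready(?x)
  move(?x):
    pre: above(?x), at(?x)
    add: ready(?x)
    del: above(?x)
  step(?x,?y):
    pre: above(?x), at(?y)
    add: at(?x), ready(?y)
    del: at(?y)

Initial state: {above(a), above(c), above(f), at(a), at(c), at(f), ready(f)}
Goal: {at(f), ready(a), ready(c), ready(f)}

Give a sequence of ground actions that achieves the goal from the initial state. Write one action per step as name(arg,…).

grab(a); grab(c)

1. grab(a)  →  {above(c), above(f), at(a), at(c), at(f), ready(a), ready(f)}
2. grab(c)  →  {above(f), at(a), at(c), at(f), ready(a), ready(c), ready(f)}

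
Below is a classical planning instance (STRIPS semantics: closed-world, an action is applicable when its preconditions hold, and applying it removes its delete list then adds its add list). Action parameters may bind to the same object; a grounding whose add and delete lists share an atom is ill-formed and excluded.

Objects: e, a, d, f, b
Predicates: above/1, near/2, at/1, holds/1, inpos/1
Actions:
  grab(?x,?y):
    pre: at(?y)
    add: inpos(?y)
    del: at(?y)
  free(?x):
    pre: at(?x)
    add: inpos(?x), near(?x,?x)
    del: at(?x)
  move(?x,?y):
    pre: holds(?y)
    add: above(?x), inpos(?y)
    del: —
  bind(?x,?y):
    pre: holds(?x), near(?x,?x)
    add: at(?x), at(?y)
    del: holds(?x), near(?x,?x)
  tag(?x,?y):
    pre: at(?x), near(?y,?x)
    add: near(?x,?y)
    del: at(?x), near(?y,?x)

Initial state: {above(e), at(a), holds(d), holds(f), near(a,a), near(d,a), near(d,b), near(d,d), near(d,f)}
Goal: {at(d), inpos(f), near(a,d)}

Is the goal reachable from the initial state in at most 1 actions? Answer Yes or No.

1. move(e,f)  →  {above(e), at(a), holds(d), holds(f), inpos(f), near(a,a), near(d,a), near(d,b), near(d,d), near(d,f)}
2. bind(d,e)  →  {above(e), at(a), at(d), at(e), holds(f), inpos(f), near(a,a), near(d,a), near(d,b), near(d,f)}
3. tag(a,d)  →  {above(e), at(d), at(e), holds(f), inpos(f), near(a,a), near(a,d), near(d,b), near(d,f)}
optimal plan length = 3; 3 > 1

No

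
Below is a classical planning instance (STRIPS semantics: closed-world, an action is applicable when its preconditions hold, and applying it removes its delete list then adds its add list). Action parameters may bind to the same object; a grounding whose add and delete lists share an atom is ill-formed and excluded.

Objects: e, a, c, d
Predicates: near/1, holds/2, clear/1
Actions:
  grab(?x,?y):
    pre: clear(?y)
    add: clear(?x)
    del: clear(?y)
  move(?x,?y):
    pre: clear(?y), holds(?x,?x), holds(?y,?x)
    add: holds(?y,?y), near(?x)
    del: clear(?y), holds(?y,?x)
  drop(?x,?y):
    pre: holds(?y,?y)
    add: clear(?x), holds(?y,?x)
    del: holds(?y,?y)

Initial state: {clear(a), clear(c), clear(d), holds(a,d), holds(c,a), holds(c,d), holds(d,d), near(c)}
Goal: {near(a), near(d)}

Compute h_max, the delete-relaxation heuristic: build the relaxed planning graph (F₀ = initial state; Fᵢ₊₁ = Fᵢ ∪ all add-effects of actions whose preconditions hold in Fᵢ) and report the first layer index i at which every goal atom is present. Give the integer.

2

F0 = init (8 atoms)
F1 = F0 ∪ {clear(e), holds(a,a), holds(c,c), holds(d,a), holds(d,c), holds(d,e), near(d)}  (15 atoms)
F2 = F1 ∪ {holds(a,c), holds(a,e), holds(c,e), near(a)}  (19 atoms)
goal ⊆ F2  ⇒  h_max = 2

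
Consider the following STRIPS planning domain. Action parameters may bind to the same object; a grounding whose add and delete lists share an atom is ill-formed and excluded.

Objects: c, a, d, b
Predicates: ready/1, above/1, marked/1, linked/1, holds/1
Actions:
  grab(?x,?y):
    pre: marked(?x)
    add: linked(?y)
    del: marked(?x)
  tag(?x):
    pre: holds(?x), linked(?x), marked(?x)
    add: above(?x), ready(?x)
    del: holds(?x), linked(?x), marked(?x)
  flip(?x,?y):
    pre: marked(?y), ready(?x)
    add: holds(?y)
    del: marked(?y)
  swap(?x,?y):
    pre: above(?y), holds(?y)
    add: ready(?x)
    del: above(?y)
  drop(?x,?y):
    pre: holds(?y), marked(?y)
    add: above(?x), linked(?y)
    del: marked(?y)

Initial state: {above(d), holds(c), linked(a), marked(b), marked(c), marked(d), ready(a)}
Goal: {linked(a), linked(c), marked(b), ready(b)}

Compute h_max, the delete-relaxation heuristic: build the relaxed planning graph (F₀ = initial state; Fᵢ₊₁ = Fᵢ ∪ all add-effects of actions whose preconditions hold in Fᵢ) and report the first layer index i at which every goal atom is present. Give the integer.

F0 = init (7 atoms)
F1 = F0 ∪ {above(a), above(b), above(c), holds(b), holds(d), linked(b), linked(c), linked(d)}  (15 atoms)
F2 = F1 ∪ {ready(b), ready(c), ready(d)}  (18 atoms)
goal ⊆ F2  ⇒  h_max = 2

2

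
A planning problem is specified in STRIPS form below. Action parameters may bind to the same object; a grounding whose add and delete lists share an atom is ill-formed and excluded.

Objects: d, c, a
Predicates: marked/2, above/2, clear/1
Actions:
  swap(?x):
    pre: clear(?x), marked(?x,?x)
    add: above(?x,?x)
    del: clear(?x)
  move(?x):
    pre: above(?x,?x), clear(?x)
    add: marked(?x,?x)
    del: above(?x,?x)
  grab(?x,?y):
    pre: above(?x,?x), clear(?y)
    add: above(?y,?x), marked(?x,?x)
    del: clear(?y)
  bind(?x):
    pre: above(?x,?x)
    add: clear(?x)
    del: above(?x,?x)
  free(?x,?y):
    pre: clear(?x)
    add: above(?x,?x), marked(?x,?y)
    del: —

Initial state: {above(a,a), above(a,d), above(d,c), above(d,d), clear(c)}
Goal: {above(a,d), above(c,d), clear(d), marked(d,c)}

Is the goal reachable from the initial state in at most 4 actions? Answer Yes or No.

1. grab(d,c)  →  {above(a,a), above(a,d), above(c,d), above(d,c), above(d,d), marked(d,d)}
2. bind(d)  →  {above(a,a), above(a,d), above(c,d), above(d,c), clear(d), marked(d,d)}
3. free(d,c)  →  {above(a,a), above(a,d), above(c,d), above(d,c), above(d,d), clear(d), marked(d,c), marked(d,d)}
optimal plan length = 3; 3 ≤ 4

Yes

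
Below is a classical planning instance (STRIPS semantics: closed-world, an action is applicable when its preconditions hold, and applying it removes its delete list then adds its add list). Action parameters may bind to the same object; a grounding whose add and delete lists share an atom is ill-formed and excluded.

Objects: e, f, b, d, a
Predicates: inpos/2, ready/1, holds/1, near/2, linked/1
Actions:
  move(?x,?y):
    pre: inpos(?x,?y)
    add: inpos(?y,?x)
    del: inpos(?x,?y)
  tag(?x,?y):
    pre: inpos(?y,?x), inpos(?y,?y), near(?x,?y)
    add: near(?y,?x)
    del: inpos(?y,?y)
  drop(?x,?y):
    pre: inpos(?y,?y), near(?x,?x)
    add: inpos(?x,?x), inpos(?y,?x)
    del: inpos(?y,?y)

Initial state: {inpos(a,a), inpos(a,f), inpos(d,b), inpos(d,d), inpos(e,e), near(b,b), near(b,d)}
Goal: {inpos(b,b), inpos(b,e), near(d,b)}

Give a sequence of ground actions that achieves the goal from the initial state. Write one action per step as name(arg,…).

1. tag(b,d)  →  {inpos(a,a), inpos(a,f), inpos(d,b), inpos(e,e), near(b,b), near(b,d), near(d,b)}
2. drop(b,e)  →  {inpos(a,a), inpos(a,f), inpos(b,b), inpos(d,b), inpos(e,b), near(b,b), near(b,d), near(d,b)}
3. move(e,b)  →  {inpos(a,a), inpos(a,f), inpos(b,b), inpos(b,e), inpos(d,b), near(b,b), near(b,d), near(d,b)}

tag(b,d); drop(b,e); move(e,b)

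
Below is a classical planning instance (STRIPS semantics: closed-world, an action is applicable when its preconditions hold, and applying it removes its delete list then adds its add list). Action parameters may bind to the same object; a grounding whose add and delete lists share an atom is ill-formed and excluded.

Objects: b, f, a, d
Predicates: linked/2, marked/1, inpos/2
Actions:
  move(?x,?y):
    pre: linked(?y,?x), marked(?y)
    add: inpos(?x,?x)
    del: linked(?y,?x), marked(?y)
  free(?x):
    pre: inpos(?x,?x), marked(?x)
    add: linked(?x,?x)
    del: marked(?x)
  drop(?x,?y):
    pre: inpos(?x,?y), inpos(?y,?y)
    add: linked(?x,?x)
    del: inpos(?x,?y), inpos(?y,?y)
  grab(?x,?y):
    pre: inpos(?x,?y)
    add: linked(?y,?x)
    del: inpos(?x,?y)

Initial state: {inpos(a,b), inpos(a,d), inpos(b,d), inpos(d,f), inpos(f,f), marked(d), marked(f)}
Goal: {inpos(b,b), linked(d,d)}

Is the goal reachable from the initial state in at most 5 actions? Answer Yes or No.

Yes

1. drop(d,f)  →  {inpos(a,b), inpos(a,d), inpos(b,d), linked(d,d), marked(d), marked(f)}
2. grab(b,d)  →  {inpos(a,b), inpos(a,d), linked(d,b), linked(d,d), marked(d), marked(f)}
3. move(b,d)  →  {inpos(a,b), inpos(a,d), inpos(b,b), linked(d,d), marked(f)}
optimal plan length = 3; 3 ≤ 5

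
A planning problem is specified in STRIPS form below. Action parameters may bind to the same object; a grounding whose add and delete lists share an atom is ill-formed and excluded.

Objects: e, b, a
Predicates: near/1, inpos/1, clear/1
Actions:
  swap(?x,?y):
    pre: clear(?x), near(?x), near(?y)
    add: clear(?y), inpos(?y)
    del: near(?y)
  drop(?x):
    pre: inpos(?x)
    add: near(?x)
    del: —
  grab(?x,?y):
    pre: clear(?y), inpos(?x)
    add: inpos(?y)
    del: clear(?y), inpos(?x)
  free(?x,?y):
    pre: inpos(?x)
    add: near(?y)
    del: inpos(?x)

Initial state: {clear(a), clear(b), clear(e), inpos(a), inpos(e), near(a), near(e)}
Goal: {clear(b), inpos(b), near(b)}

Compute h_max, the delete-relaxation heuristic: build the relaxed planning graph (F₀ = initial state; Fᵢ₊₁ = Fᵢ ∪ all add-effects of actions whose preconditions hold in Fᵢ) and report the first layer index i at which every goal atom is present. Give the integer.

F0 = init (7 atoms)
F1 = F0 ∪ {inpos(b), near(b)}  (9 atoms)
goal ⊆ F1  ⇒  h_max = 1

1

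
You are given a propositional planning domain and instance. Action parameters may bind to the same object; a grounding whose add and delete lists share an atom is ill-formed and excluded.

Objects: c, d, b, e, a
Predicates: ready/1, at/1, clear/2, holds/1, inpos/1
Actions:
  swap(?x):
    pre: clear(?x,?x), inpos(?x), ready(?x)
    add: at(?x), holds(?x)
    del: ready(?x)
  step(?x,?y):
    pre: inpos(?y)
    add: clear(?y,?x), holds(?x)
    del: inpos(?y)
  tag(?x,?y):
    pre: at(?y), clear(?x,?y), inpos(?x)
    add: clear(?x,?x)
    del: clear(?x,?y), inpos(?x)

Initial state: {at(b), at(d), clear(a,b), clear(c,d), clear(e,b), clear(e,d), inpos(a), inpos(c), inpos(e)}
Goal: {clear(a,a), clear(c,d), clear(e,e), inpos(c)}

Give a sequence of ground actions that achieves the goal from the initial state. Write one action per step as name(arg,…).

1. step(e,e)  →  {at(b), at(d), clear(a,b), clear(c,d), clear(e,b), clear(e,d), clear(e,e), holds(e), inpos(a), inpos(c)}
2. step(a,a)  →  {at(b), at(d), clear(a,a), clear(a,b), clear(c,d), clear(e,b), clear(e,d), clear(e,e), holds(a), holds(e), inpos(c)}

step(e,e); step(a,a)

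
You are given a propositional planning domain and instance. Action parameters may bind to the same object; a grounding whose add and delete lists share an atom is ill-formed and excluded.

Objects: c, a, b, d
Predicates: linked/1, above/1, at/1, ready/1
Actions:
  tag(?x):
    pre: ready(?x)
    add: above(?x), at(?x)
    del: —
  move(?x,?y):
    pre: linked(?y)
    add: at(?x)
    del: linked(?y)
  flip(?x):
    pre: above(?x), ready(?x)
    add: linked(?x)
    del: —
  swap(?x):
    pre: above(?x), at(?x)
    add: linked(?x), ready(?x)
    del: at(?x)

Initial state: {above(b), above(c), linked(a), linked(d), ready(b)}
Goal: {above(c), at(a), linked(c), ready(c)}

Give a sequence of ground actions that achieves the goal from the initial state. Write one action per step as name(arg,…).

1. move(c,a)  →  {above(b), above(c), at(c), linked(d), ready(b)}
2. move(a,d)  →  {above(b), above(c), at(a), at(c), ready(b)}
3. swap(c)  →  {above(b), above(c), at(a), linked(c), ready(b), ready(c)}

move(c,a); move(a,d); swap(c)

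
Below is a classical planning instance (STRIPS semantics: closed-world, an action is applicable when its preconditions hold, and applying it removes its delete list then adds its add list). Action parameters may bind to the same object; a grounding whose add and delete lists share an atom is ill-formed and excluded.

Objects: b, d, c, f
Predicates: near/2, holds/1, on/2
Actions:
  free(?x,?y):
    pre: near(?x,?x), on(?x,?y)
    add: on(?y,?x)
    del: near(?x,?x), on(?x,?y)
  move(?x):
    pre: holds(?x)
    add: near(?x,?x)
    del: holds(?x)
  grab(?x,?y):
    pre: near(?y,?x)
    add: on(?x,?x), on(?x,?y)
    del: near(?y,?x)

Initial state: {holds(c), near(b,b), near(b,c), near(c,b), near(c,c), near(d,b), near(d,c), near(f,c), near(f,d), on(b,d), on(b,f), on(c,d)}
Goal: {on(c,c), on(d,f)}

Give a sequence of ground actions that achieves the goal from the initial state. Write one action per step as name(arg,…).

1. grab(d,f)  →  {holds(c), near(b,b), near(b,c), near(c,b), near(c,c), near(d,b), near(d,c), near(f,c), on(b,d), on(b,f), on(c,d), on(d,d), on(d,f)}
2. grab(c,b)  →  {holds(c), near(b,b), near(c,b), near(c,c), near(d,b), near(d,c), near(f,c), on(b,d), on(b,f), on(c,b), on(c,c), on(c,d), on(d,d), on(d,f)}

grab(d,f); grab(c,b)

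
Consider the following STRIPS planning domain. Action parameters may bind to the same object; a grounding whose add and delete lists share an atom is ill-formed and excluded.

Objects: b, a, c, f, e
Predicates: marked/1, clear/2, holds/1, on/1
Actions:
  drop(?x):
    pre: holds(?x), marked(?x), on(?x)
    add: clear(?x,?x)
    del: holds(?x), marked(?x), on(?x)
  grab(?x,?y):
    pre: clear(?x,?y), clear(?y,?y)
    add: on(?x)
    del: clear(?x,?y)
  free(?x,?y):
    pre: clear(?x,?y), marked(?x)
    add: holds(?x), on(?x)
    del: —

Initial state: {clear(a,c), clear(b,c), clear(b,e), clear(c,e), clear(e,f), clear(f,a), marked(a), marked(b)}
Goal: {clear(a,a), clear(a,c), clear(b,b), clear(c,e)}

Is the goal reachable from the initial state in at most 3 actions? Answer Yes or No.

No

1. free(b,c)  →  {clear(a,c), clear(b,c), clear(b,e), clear(c,e), clear(e,f), clear(f,a), holds(b), marked(a), marked(b), on(b)}
2. drop(b)  →  {clear(a,c), clear(b,b), clear(b,c), clear(b,e), clear(c,e), clear(e,f), clear(f,a), marked(a)}
3. free(a,c)  →  {clear(a,c), clear(b,b), clear(b,c), clear(b,e), clear(c,e), clear(e,f), clear(f,a), holds(a), marked(a), on(a)}
4. drop(a)  →  {clear(a,a), clear(a,c), clear(b,b), clear(b,c), clear(b,e), clear(c,e), clear(e,f), clear(f,a)}
optimal plan length = 4; 4 > 3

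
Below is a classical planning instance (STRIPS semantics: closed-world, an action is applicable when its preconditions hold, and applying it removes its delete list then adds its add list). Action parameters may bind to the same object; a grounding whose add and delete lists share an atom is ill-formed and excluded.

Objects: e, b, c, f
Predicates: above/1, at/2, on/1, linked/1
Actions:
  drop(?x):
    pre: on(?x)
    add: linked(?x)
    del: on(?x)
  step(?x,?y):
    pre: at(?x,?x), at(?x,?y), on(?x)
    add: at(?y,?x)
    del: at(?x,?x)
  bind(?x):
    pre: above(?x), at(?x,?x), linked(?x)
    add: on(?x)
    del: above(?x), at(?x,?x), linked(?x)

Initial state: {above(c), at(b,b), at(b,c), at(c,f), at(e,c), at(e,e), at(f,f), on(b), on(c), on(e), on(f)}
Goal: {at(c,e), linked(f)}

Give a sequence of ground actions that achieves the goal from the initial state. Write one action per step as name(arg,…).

1. drop(f)  →  {above(c), at(b,b), at(b,c), at(c,f), at(e,c), at(e,e), at(f,f), linked(f), on(b), on(c), on(e)}
2. step(e,c)  →  {above(c), at(b,b), at(b,c), at(c,e), at(c,f), at(e,c), at(f,f), linked(f), on(b), on(c), on(e)}

drop(f); step(e,c)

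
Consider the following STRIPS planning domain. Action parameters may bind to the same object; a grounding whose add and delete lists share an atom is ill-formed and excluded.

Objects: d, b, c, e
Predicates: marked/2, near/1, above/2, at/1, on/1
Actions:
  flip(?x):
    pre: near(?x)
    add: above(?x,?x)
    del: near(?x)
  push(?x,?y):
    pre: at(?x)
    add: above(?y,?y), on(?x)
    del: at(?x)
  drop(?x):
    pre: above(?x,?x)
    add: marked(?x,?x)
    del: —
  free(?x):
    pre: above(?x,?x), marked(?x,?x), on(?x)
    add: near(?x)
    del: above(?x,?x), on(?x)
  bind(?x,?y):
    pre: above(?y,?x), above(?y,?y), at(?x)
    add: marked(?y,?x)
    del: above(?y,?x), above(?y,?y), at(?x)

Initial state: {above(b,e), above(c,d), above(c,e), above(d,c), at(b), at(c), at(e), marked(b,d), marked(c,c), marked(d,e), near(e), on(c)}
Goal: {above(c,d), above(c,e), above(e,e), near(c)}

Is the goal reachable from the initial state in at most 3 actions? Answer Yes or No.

Yes

1. flip(e)  →  {above(b,e), above(c,d), above(c,e), above(d,c), above(e,e), at(b), at(c), at(e), marked(b,d), marked(c,c), marked(d,e), on(c)}
2. push(b,c)  →  {above(b,e), above(c,c), above(c,d), above(c,e), above(d,c), above(e,e), at(c), at(e), marked(b,d), marked(c,c), marked(d,e), on(b), on(c)}
3. free(c)  →  {above(b,e), above(c,d), above(c,e), above(d,c), above(e,e), at(c), at(e), marked(b,d), marked(c,c), marked(d,e), near(c), on(b)}
optimal plan length = 3; 3 ≤ 3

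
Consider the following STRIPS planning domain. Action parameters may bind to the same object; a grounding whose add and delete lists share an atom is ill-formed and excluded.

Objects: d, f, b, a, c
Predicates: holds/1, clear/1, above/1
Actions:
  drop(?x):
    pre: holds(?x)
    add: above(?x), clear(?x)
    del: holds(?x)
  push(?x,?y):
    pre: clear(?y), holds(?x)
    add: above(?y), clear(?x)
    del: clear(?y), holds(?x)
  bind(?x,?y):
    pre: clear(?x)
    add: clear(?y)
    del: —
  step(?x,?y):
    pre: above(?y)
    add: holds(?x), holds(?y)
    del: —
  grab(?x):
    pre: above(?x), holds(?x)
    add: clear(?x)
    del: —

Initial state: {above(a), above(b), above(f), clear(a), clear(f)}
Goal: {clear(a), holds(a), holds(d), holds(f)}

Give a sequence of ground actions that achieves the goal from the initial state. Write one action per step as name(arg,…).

1. step(d,f)  →  {above(a), above(b), above(f), clear(a), clear(f), holds(d), holds(f)}
2. step(d,a)  →  {above(a), above(b), above(f), clear(a), clear(f), holds(a), holds(d), holds(f)}

step(d,f); step(d,a)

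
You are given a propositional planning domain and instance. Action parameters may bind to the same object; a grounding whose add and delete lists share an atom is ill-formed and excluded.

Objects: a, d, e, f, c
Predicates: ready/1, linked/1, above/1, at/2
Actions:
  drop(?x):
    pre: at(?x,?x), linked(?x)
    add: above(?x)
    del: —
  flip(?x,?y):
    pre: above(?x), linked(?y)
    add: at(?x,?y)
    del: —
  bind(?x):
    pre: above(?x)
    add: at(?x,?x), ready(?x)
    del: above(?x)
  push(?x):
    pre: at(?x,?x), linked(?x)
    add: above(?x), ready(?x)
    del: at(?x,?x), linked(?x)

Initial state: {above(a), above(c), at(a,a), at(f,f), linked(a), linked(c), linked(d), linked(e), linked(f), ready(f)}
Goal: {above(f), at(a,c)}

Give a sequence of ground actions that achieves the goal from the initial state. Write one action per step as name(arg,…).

drop(f); flip(a,c)

1. drop(f)  →  {above(a), above(c), above(f), at(a,a), at(f,f), linked(a), linked(c), linked(d), linked(e), linked(f), ready(f)}
2. flip(a,c)  →  {above(a), above(c), above(f), at(a,a), at(a,c), at(f,f), linked(a), linked(c), linked(d), linked(e), linked(f), ready(f)}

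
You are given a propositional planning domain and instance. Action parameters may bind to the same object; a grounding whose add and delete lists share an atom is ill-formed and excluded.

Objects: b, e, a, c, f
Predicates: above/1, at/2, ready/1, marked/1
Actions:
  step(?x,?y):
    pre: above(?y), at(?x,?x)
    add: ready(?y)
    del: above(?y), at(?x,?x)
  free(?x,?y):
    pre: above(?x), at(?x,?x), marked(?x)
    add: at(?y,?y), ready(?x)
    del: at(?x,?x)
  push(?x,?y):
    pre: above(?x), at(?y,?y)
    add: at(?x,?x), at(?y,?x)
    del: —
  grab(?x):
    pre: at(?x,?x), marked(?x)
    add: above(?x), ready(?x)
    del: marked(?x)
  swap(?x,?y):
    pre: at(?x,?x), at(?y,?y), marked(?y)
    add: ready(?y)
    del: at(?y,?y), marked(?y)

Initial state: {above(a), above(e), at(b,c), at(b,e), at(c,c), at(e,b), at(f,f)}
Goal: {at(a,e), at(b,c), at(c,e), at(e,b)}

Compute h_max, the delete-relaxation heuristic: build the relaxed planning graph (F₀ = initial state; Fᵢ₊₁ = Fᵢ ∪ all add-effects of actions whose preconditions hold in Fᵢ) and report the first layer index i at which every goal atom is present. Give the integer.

F0 = init (7 atoms)
F1 = F0 ∪ {at(a,a), at(c,a), at(c,e), at(e,e), at(f,a), at(f,e), ready(a), ready(e)}  (15 atoms)
F2 = F1 ∪ {at(a,e), at(e,a)}  (17 atoms)
goal ⊆ F2  ⇒  h_max = 2

2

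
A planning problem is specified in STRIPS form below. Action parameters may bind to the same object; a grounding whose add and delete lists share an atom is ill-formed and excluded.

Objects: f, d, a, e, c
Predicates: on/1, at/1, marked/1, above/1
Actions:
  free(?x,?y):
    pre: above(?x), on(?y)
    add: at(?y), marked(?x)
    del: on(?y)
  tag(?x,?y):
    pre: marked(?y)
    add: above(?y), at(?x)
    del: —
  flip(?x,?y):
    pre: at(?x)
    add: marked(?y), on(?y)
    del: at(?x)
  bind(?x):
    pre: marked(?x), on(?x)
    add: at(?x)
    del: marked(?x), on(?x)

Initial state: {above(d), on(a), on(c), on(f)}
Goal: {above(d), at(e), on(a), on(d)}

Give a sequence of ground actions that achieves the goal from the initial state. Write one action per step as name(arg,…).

free(d,f); tag(e,d); flip(f,d)

1. free(d,f)  →  {above(d), at(f), marked(d), on(a), on(c)}
2. tag(e,d)  →  {above(d), at(e), at(f), marked(d), on(a), on(c)}
3. flip(f,d)  →  {above(d), at(e), marked(d), on(a), on(c), on(d)}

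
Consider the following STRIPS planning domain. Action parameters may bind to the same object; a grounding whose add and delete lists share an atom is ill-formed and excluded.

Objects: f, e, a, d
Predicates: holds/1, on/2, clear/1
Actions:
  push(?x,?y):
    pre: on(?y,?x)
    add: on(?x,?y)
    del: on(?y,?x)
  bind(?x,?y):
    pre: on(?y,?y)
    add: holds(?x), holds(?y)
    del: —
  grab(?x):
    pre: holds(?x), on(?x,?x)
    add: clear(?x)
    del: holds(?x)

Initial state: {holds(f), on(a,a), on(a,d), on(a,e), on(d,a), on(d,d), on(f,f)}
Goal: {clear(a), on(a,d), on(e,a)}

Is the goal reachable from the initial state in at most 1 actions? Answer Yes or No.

1. push(e,a)  →  {holds(f), on(a,a), on(a,d), on(d,a), on(d,d), on(e,a), on(f,f)}
2. bind(f,a)  →  {holds(a), holds(f), on(a,a), on(a,d), on(d,a), on(d,d), on(e,a), on(f,f)}
3. grab(a)  →  {clear(a), holds(f), on(a,a), on(a,d), on(d,a), on(d,d), on(e,a), on(f,f)}
optimal plan length = 3; 3 > 1

No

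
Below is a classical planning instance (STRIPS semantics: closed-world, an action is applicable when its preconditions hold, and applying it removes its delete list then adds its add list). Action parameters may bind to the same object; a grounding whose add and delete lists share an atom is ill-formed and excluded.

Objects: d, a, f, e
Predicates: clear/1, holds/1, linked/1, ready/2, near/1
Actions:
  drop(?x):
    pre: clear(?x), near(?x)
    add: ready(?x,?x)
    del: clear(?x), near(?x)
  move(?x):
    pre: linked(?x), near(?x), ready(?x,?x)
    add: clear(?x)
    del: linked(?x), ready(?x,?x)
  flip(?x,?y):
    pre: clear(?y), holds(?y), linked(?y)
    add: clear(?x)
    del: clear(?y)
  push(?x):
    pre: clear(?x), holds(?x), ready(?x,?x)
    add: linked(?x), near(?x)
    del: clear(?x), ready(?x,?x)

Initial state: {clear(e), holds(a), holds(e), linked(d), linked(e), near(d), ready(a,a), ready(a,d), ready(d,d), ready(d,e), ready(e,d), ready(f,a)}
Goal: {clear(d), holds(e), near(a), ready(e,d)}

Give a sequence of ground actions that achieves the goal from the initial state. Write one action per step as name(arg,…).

move(d); flip(a,e); push(a)

1. move(d)  →  {clear(d), clear(e), holds(a), holds(e), linked(e), near(d), ready(a,a), ready(a,d), ready(d,e), ready(e,d), ready(f,a)}
2. flip(a,e)  →  {clear(a), clear(d), holds(a), holds(e), linked(e), near(d), ready(a,a), ready(a,d), ready(d,e), ready(e,d), ready(f,a)}
3. push(a)  →  {clear(d), holds(a), holds(e), linked(a), linked(e), near(a), near(d), ready(a,d), ready(d,e), ready(e,d), ready(f,a)}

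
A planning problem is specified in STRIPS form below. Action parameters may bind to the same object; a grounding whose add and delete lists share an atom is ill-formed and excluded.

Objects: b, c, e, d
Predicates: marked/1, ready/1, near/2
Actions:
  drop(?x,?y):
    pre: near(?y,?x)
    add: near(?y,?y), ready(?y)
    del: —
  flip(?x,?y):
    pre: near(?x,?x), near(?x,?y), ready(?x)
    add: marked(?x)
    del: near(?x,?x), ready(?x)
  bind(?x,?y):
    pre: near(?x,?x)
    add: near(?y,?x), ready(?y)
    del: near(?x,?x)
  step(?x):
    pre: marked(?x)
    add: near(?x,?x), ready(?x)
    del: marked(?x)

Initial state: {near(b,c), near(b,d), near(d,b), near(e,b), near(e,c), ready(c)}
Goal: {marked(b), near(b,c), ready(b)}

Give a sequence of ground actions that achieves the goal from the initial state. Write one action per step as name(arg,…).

1. drop(c,b)  →  {near(b,b), near(b,c), near(b,d), near(d,b), near(e,b), near(e,c), ready(b), ready(c)}
2. flip(b,b)  →  {marked(b), near(b,c), near(b,d), near(d,b), near(e,b), near(e,c), ready(c)}
3. drop(c,b)  →  {marked(b), near(b,b), near(b,c), near(b,d), near(d,b), near(e,b), near(e,c), ready(b), ready(c)}

drop(c,b); flip(b,b); drop(c,b)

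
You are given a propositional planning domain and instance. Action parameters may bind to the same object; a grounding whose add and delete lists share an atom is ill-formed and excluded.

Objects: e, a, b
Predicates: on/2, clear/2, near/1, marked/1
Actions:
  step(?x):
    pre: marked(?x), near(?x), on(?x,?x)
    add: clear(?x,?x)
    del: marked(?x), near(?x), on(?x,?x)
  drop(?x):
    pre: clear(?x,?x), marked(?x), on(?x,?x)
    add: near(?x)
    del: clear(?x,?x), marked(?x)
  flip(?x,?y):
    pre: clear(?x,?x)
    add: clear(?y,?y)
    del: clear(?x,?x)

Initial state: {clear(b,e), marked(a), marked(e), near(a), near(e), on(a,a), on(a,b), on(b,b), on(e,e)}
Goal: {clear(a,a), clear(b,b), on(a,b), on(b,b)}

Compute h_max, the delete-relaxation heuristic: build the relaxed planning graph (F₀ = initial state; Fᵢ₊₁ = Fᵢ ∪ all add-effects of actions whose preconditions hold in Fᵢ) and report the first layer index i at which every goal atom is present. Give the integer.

2

F0 = init (9 atoms)
F1 = F0 ∪ {clear(a,a), clear(e,e)}  (11 atoms)
F2 = F1 ∪ {clear(b,b)}  (12 atoms)
goal ⊆ F2  ⇒  h_max = 2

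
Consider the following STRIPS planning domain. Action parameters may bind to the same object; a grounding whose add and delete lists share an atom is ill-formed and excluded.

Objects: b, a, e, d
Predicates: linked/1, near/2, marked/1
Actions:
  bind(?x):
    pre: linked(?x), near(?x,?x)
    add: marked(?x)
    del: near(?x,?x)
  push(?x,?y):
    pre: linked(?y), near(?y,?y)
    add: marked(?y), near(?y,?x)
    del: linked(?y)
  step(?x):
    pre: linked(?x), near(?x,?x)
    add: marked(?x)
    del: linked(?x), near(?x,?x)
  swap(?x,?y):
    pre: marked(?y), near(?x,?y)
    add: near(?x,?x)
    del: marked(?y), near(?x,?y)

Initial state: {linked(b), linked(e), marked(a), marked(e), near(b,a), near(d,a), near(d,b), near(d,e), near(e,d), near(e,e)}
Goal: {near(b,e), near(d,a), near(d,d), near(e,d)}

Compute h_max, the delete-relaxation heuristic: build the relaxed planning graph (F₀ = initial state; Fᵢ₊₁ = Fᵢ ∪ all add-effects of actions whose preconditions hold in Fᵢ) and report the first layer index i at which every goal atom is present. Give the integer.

2

F0 = init (10 atoms)
F1 = F0 ∪ {near(b,b), near(d,d), near(e,a), near(e,b)}  (14 atoms)
F2 = F1 ∪ {marked(b), near(b,d), near(b,e)}  (17 atoms)
goal ⊆ F2  ⇒  h_max = 2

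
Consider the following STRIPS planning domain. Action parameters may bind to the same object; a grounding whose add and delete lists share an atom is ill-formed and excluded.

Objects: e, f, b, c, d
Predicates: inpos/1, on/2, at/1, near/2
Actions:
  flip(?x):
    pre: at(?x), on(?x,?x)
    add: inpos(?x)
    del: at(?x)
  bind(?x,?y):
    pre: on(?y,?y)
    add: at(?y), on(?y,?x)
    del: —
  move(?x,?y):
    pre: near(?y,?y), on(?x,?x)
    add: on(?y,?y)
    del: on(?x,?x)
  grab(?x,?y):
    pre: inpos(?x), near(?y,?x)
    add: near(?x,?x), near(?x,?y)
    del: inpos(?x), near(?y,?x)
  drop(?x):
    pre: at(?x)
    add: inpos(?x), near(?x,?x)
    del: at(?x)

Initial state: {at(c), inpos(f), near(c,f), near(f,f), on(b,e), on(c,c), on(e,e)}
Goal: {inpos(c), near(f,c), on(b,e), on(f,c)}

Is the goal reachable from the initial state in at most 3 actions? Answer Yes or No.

No

1. flip(c)  →  {inpos(c), inpos(f), near(c,f), near(f,f), on(b,e), on(c,c), on(e,e)}
2. move(e,f)  →  {inpos(c), inpos(f), near(c,f), near(f,f), on(b,e), on(c,c), on(f,f)}
3. bind(c,f)  →  {at(f), inpos(c), inpos(f), near(c,f), near(f,f), on(b,e), on(c,c), on(f,c), on(f,f)}
4. grab(f,c)  →  {at(f), inpos(c), near(f,c), near(f,f), on(b,e), on(c,c), on(f,c), on(f,f)}
optimal plan length = 4; 4 > 3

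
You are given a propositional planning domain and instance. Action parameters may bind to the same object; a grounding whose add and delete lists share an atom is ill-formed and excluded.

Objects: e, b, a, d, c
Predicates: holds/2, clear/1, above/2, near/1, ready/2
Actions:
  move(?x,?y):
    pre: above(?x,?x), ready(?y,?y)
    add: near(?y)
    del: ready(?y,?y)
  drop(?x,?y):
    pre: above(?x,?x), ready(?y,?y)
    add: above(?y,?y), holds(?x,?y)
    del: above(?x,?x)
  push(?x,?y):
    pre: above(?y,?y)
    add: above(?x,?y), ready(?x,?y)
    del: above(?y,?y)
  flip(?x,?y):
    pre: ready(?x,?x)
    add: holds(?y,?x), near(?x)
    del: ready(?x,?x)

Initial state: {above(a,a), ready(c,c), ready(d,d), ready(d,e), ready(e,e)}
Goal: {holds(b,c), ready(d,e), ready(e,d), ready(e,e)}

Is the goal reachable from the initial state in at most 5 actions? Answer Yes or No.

1. drop(a,d)  →  {above(d,d), holds(a,d), ready(c,c), ready(d,d), ready(d,e), ready(e,e)}
2. push(e,d)  →  {above(e,d), holds(a,d), ready(c,c), ready(d,d), ready(d,e), ready(e,d), ready(e,e)}
3. flip(c,b)  →  {above(e,d), holds(a,d), holds(b,c), near(c), ready(d,d), ready(d,e), ready(e,d), ready(e,e)}
optimal plan length = 3; 3 ≤ 5

Yes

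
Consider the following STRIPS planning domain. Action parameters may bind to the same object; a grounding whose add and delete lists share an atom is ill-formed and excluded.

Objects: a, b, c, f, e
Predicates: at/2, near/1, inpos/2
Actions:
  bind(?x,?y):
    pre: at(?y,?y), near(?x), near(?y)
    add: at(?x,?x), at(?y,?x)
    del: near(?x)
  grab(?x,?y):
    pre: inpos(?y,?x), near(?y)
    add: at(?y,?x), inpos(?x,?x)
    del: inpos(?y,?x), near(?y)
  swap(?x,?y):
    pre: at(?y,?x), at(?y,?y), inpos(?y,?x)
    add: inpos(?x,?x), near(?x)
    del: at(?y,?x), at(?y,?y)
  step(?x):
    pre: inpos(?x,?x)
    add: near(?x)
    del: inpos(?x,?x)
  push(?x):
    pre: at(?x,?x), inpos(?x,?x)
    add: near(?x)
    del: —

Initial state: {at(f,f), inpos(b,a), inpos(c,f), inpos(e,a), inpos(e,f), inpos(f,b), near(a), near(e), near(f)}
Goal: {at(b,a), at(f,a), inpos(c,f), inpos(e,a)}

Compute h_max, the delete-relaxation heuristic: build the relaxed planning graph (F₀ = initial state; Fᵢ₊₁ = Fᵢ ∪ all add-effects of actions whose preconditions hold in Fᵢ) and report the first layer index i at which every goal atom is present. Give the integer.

F0 = init (9 atoms)
F1 = F0 ∪ {at(a,a), at(e,a), at(e,e), at(e,f), at(f,a), at(f,b), at(f,e), inpos(a,a), inpos(b,b), inpos(f,f)}  (19 atoms)
F2 = F1 ∪ {at(a,e), at(a,f), near(b)}  (22 atoms)
F3 = F2 ∪ {at(a,b), at(b,a), at(b,b), at(e,b)}  (26 atoms)
goal ⊆ F3  ⇒  h_max = 3

3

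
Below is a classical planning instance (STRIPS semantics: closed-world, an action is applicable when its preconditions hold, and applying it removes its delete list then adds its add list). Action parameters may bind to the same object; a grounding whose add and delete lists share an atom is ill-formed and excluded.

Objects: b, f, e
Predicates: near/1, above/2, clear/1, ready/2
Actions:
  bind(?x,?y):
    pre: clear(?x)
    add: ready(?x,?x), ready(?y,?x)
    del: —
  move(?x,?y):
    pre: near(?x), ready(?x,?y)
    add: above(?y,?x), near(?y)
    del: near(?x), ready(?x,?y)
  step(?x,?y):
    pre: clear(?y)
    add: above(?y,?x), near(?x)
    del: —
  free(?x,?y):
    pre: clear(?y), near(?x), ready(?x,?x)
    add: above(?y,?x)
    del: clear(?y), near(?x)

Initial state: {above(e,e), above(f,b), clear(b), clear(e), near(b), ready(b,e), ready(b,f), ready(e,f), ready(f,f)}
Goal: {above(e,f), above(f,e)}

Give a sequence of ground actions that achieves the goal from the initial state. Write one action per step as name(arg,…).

1. move(b,e)  →  {above(e,b), above(e,e), above(f,b), clear(b), clear(e), near(e), ready(b,f), ready(e,f), ready(f,f)}
2. move(e,f)  →  {above(e,b), above(e,e), above(f,b), above(f,e), clear(b), clear(e), near(f), ready(b,f), ready(f,f)}
3. step(f,e)  →  {above(e,b), above(e,e), above(e,f), above(f,b), above(f,e), clear(b), clear(e), near(f), ready(b,f), ready(f,f)}

move(b,e); move(e,f); step(f,e)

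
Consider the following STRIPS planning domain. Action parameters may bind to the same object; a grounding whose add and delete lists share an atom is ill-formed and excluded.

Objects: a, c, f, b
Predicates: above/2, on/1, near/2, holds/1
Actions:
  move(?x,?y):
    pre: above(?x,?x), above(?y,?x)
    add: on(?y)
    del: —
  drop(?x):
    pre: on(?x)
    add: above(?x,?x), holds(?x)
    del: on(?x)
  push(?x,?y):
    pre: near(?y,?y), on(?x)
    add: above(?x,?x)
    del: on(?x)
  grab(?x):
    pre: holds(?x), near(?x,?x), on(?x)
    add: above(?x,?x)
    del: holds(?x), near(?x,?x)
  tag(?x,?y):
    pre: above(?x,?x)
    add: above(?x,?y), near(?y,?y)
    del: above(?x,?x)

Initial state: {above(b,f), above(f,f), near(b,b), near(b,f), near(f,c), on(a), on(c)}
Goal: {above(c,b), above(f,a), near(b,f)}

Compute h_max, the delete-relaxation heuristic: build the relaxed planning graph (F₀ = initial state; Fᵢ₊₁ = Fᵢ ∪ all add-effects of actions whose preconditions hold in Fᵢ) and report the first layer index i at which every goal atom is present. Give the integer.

2

F0 = init (7 atoms)
F1 = F0 ∪ {above(a,a), above(c,c), above(f,a), above(f,b), above(f,c), holds(a), holds(c), near(a,a), near(c,c), on(b), on(f)}  (18 atoms)
F2 = F1 ∪ {above(a,b), above(a,c), above(a,f), above(b,b), above(c,a), above(c,b), above(c,f), holds(b), holds(f), near(f,f)}  (28 atoms)
goal ⊆ F2  ⇒  h_max = 2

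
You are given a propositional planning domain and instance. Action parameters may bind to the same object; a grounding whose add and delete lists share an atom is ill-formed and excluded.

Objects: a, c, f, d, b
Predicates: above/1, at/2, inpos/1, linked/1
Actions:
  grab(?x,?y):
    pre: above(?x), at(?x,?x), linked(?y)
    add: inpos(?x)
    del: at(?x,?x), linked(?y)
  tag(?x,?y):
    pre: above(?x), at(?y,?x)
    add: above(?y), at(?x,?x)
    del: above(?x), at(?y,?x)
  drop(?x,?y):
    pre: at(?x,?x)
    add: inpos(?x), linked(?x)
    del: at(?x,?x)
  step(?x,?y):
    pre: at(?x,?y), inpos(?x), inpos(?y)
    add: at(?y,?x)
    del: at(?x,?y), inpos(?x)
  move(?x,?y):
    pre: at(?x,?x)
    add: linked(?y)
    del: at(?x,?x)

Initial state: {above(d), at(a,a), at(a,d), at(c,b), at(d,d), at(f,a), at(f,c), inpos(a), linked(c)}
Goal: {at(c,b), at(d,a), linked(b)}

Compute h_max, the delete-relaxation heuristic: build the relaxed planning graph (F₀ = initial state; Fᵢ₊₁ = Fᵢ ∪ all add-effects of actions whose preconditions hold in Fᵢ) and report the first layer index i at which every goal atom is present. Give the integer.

2

F0 = init (9 atoms)
F1 = F0 ∪ {above(a), inpos(d), linked(a), linked(b), linked(d), linked(f)}  (15 atoms)
F2 = F1 ∪ {above(f), at(d,a)}  (17 atoms)
goal ⊆ F2  ⇒  h_max = 2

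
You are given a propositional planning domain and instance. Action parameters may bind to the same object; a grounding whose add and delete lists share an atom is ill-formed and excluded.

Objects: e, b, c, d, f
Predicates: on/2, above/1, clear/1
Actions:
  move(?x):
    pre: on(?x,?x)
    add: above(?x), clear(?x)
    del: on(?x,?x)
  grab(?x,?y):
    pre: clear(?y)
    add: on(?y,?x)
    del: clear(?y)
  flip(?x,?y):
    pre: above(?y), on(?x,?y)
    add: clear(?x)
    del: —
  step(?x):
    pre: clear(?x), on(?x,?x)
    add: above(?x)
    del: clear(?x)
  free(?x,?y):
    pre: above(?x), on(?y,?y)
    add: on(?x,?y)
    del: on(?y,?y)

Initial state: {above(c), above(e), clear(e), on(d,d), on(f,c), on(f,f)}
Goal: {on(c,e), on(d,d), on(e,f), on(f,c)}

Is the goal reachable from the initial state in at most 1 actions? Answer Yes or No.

1. grab(e,e)  →  {above(c), above(e), on(d,d), on(e,e), on(f,c), on(f,f)}
2. free(e,f)  →  {above(c), above(e), on(d,d), on(e,e), on(e,f), on(f,c)}
3. free(c,e)  →  {above(c), above(e), on(c,e), on(d,d), on(e,f), on(f,c)}
optimal plan length = 3; 3 > 1

No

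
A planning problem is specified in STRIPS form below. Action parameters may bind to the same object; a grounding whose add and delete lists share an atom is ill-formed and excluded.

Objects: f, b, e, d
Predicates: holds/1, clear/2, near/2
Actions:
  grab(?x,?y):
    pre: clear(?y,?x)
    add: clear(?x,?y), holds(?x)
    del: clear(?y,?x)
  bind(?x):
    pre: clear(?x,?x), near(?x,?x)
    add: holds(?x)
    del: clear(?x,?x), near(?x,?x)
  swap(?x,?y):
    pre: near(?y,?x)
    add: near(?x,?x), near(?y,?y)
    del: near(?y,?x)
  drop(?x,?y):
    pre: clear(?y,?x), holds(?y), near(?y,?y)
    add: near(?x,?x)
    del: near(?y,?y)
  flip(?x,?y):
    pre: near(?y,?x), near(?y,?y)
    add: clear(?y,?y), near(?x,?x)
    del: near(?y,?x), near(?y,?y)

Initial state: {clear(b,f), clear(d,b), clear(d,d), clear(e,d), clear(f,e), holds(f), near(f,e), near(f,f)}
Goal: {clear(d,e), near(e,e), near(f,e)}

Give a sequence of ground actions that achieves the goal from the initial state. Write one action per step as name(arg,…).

grab(d,e); drop(e,f)

1. grab(d,e)  →  {clear(b,f), clear(d,b), clear(d,d), clear(d,e), clear(f,e), holds(d), holds(f), near(f,e), near(f,f)}
2. drop(e,f)  →  {clear(b,f), clear(d,b), clear(d,d), clear(d,e), clear(f,e), holds(d), holds(f), near(e,e), near(f,e)}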